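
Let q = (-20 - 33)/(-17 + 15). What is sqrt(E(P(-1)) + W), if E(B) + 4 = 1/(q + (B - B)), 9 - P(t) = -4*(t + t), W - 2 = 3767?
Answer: sqrt(10575991)/53 ≈ 61.360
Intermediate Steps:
W = 3769 (W = 2 + 3767 = 3769)
P(t) = 9 + 8*t (P(t) = 9 - (-4)*(t + t) = 9 - (-4)*2*t = 9 - (-8)*t = 9 + 8*t)
q = 53/2 (q = -53/(-2) = -53*(-1/2) = 53/2 ≈ 26.500)
E(B) = -210/53 (E(B) = -4 + 1/(53/2 + (B - B)) = -4 + 1/(53/2 + 0) = -4 + 1/(53/2) = -4 + 2/53 = -210/53)
sqrt(E(P(-1)) + W) = sqrt(-210/53 + 3769) = sqrt(199547/53) = sqrt(10575991)/53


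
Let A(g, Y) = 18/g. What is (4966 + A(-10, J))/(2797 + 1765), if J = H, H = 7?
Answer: 24821/22810 ≈ 1.0882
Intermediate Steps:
J = 7
(4966 + A(-10, J))/(2797 + 1765) = (4966 + 18/(-10))/(2797 + 1765) = (4966 + 18*(-1/10))/4562 = (4966 - 9/5)*(1/4562) = (24821/5)*(1/4562) = 24821/22810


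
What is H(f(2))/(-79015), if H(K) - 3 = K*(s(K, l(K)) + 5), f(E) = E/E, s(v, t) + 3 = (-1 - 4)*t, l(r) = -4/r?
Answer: -5/15803 ≈ -0.00031640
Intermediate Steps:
s(v, t) = -3 - 5*t (s(v, t) = -3 + (-1 - 4)*t = -3 - 5*t)
f(E) = 1
H(K) = 3 + K*(2 + 20/K) (H(K) = 3 + K*((-3 - (-20)/K) + 5) = 3 + K*((-3 + 20/K) + 5) = 3 + K*(2 + 20/K))
H(f(2))/(-79015) = (23 + 2*1)/(-79015) = (23 + 2)*(-1/79015) = 25*(-1/79015) = -5/15803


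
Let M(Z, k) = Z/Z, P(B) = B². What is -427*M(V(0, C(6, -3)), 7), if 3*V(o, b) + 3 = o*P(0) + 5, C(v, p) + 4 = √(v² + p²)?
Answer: -427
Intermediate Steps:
C(v, p) = -4 + √(p² + v²) (C(v, p) = -4 + √(v² + p²) = -4 + √(p² + v²))
V(o, b) = ⅔ (V(o, b) = -1 + (o*0² + 5)/3 = -1 + (o*0 + 5)/3 = -1 + (0 + 5)/3 = -1 + (⅓)*5 = -1 + 5/3 = ⅔)
M(Z, k) = 1
-427*M(V(0, C(6, -3)), 7) = -427*1 = -427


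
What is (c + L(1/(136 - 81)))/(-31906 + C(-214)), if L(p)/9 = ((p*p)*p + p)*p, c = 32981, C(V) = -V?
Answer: -301796790359/290001607500 ≈ -1.0407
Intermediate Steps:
L(p) = 9*p*(p + p**3) (L(p) = 9*(((p*p)*p + p)*p) = 9*((p**2*p + p)*p) = 9*((p**3 + p)*p) = 9*((p + p**3)*p) = 9*(p*(p + p**3)) = 9*p*(p + p**3))
(c + L(1/(136 - 81)))/(-31906 + C(-214)) = (32981 + 9*(1/(136 - 81))**2*(1 + (1/(136 - 81))**2))/(-31906 - 1*(-214)) = (32981 + 9*(1/55)**2*(1 + (1/55)**2))/(-31906 + 214) = (32981 + 9*(1/55)**2*(1 + (1/55)**2))/(-31692) = (32981 + 9*(1/3025)*(1 + 1/3025))*(-1/31692) = (32981 + 9*(1/3025)*(3026/3025))*(-1/31692) = (32981 + 27234/9150625)*(-1/31692) = (301796790359/9150625)*(-1/31692) = -301796790359/290001607500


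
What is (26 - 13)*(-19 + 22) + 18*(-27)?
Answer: -447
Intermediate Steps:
(26 - 13)*(-19 + 22) + 18*(-27) = 13*3 - 486 = 39 - 486 = -447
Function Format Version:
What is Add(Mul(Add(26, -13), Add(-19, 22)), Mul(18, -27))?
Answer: -447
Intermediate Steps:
Add(Mul(Add(26, -13), Add(-19, 22)), Mul(18, -27)) = Add(Mul(13, 3), -486) = Add(39, -486) = -447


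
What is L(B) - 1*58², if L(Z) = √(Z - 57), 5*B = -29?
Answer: -3364 + I*√1570/5 ≈ -3364.0 + 7.9246*I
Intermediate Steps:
B = -29/5 (B = (⅕)*(-29) = -29/5 ≈ -5.8000)
L(Z) = √(-57 + Z)
L(B) - 1*58² = √(-57 - 29/5) - 1*58² = √(-314/5) - 1*3364 = I*√1570/5 - 3364 = -3364 + I*√1570/5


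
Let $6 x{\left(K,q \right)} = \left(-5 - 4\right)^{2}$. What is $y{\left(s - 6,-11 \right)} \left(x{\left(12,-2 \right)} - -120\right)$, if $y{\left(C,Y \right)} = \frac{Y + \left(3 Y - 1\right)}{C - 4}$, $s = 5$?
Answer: $\frac{2403}{2} \approx 1201.5$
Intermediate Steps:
$x{\left(K,q \right)} = \frac{27}{2}$ ($x{\left(K,q \right)} = \frac{\left(-5 - 4\right)^{2}}{6} = \frac{\left(-9\right)^{2}}{6} = \frac{1}{6} \cdot 81 = \frac{27}{2}$)
$y{\left(C,Y \right)} = \frac{-1 + 4 Y}{-4 + C}$ ($y{\left(C,Y \right)} = \frac{Y + \left(-1 + 3 Y\right)}{-4 + C} = \frac{-1 + 4 Y}{-4 + C}$)
$y{\left(s - 6,-11 \right)} \left(x{\left(12,-2 \right)} - -120\right) = \frac{-1 + 4 \left(-11\right)}{-4 + \left(5 - 6\right)} \left(\frac{27}{2} - -120\right) = \frac{-1 - 44}{-4 + \left(5 - 6\right)} \left(\frac{27}{2} + 120\right) = \frac{1}{-4 - 1} \left(-45\right) \frac{267}{2} = \frac{1}{-5} \left(-45\right) \frac{267}{2} = \left(- \frac{1}{5}\right) \left(-45\right) \frac{267}{2} = 9 \cdot \frac{267}{2} = \frac{2403}{2}$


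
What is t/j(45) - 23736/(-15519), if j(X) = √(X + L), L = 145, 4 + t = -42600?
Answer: 7912/5173 - 21302*√190/95 ≈ -3089.3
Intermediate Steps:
t = -42604 (t = -4 - 42600 = -42604)
j(X) = √(145 + X) (j(X) = √(X + 145) = √(145 + X))
t/j(45) - 23736/(-15519) = -42604/√(145 + 45) - 23736/(-15519) = -42604*√190/190 - 23736*(-1/15519) = -21302*√190/95 + 7912/5173 = 7912/5173 - 21302*√190/95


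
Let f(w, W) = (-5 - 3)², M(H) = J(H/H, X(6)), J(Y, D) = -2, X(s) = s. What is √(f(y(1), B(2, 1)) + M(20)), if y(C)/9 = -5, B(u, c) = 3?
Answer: √62 ≈ 7.8740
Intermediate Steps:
M(H) = -2
y(C) = -45 (y(C) = 9*(-5) = -45)
f(w, W) = 64 (f(w, W) = (-8)² = 64)
√(f(y(1), B(2, 1)) + M(20)) = √(64 - 2) = √62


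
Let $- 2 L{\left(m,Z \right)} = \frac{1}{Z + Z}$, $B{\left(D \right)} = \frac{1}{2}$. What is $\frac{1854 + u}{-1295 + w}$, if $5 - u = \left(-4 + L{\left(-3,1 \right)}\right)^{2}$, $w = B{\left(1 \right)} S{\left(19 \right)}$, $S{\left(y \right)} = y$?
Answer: $- \frac{29455}{20568} \approx -1.4321$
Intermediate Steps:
$B{\left(D \right)} = \frac{1}{2}$
$w = \frac{19}{2}$ ($w = \frac{1}{2} \cdot 19 = \frac{19}{2} \approx 9.5$)
$L{\left(m,Z \right)} = - \frac{1}{4 Z}$ ($L{\left(m,Z \right)} = - \frac{1}{2 \left(Z + Z\right)} = - \frac{1}{2 \cdot 2 Z} = - \frac{\frac{1}{2} \frac{1}{Z}}{2} = - \frac{1}{4 Z}$)
$u = - \frac{209}{16}$ ($u = 5 - \left(-4 - \frac{1}{4 \cdot 1}\right)^{2} = 5 - \left(-4 - \frac{1}{4}\right)^{2} = 5 - \left(- \frac{17}{4}\right)^{2} = 5 - \frac{289}{16} = - \frac{209}{16} \approx -13.063$)
$\frac{1854 + u}{-1295 + w} = \frac{1854 - \frac{209}{16}}{-1295 + \frac{19}{2}} = \frac{29455}{16 \left(- \frac{2571}{2}\right)} = \frac{29455}{16} \left(- \frac{2}{2571}\right) = - \frac{29455}{20568}$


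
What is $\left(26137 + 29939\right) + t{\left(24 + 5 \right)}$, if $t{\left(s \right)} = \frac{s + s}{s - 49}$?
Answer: $\frac{560731}{10} \approx 56073.0$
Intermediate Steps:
$t{\left(s \right)} = \frac{2 s}{-49 + s}$
$\left(26137 + 29939\right) + t{\left(24 + 5 \right)} = \left(26137 + 29939\right) + \frac{2 \left(24 + 5\right)}{-49 + \left(24 + 5\right)} = 56076 + 2 \cdot 29 \frac{1}{-49 + 29} = 56076 + 2 \cdot 29 \frac{1}{-20} = 56076 + 2 \cdot 29 \left(- \frac{1}{20}\right) = 56076 - \frac{29}{10} = \frac{560731}{10}$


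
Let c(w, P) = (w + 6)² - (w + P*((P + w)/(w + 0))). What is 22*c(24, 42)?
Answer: 16731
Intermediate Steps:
c(w, P) = (6 + w)² - w - P*(P + w)/w (c(w, P) = (6 + w)² - (w + P*((P + w)/w)) = (6 + w)² - (w + P*(P + w)/w) = (6 + w)² + (-w - P*(P + w)/w) = (6 + w)² - w - P*(P + w)/w)
22*c(24, 42) = 22*((6 + 24)² - 1*42 - 1*24 - 1*42²/24) = 22*(30² - 42 - 24 - 1*1764*1/24) = 22*(900 - 42 - 24 - 147/2) = 22*(1521/2) = 16731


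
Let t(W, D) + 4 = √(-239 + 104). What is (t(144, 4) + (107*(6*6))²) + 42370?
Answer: 14880270 + 3*I*√15 ≈ 1.488e+7 + 11.619*I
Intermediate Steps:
t(W, D) = -4 + 3*I*√15 (t(W, D) = -4 + √(-239 + 104) = -4 + √(-135) = -4 + 3*I*√15)
(t(144, 4) + (107*(6*6))²) + 42370 = ((-4 + 3*I*√15) + (107*(6*6))²) + 42370 = ((-4 + 3*I*√15) + (107*36)²) + 42370 = ((-4 + 3*I*√15) + 3852²) + 42370 = ((-4 + 3*I*√15) + 14837904) + 42370 = (14837900 + 3*I*√15) + 42370 = 14880270 + 3*I*√15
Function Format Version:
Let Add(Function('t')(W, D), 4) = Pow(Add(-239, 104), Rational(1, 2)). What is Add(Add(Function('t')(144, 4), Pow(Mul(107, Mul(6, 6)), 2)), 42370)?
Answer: Add(14880270, Mul(3, I, Pow(15, Rational(1, 2)))) ≈ Add(1.4880e+7, Mul(11.619, I))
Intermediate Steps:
Function('t')(W, D) = Add(-4, Mul(3, I, Pow(15, Rational(1, 2)))) (Function('t')(W, D) = Add(-4, Pow(Add(-239, 104), Rational(1, 2))) = Add(-4, Pow(-135, Rational(1, 2))) = Add(-4, Mul(3, I, Pow(15, Rational(1, 2)))))
Add(Add(Function('t')(144, 4), Pow(Mul(107, Mul(6, 6)), 2)), 42370) = Add(Add(Add(-4, Mul(3, I, Pow(15, Rational(1, 2)))), Pow(Mul(107, Mul(6, 6)), 2)), 42370) = Add(Add(Add(-4, Mul(3, I, Pow(15, Rational(1, 2)))), Pow(Mul(107, 36), 2)), 42370) = Add(Add(Add(-4, Mul(3, I, Pow(15, Rational(1, 2)))), Pow(3852, 2)), 42370) = Add(Add(Add(-4, Mul(3, I, Pow(15, Rational(1, 2)))), 14837904), 42370) = Add(Add(14837900, Mul(3, I, Pow(15, Rational(1, 2)))), 42370) = Add(14880270, Mul(3, I, Pow(15, Rational(1, 2))))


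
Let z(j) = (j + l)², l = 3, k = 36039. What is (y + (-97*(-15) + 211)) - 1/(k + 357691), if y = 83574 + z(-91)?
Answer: 36610590319/393730 ≈ 92984.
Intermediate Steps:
z(j) = (3 + j)² (z(j) = (j + 3)² = (3 + j)²)
y = 91318 (y = 83574 + (3 - 91)² = 83574 + (-88)² = 83574 + 7744 = 91318)
(y + (-97*(-15) + 211)) - 1/(k + 357691) = (91318 + (-97*(-15) + 211)) - 1/(36039 + 357691) = (91318 + (1455 + 211)) - 1/393730 = (91318 + 1666) - 1*1/393730 = 92984 - 1/393730 = 36610590319/393730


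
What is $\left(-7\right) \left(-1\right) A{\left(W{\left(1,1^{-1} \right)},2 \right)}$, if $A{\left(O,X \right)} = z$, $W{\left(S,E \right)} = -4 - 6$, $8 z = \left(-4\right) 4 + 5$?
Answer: $- \frac{77}{8} \approx -9.625$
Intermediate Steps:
$z = - \frac{11}{8}$ ($z = \frac{\left(-4\right) 4 + 5}{8} = \frac{-16 + 5}{8} = \frac{1}{8} \left(-11\right) = - \frac{11}{8} \approx -1.375$)
$W{\left(S,E \right)} = -10$ ($W{\left(S,E \right)} = -4 - 6 = -10$)
$A{\left(O,X \right)} = - \frac{11}{8}$
$\left(-7\right) \left(-1\right) A{\left(W{\left(1,1^{-1} \right)},2 \right)} = \left(-7\right) \left(-1\right) \left(- \frac{11}{8}\right) = 7 \left(- \frac{11}{8}\right) = - \frac{77}{8}$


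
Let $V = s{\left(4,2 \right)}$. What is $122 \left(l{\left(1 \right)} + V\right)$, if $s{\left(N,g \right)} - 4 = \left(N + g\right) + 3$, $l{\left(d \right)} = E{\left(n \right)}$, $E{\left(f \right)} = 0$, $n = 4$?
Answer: $1586$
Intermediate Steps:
$l{\left(d \right)} = 0$
$s{\left(N,g \right)} = 7 + N + g$ ($s{\left(N,g \right)} = 4 + \left(\left(N + g\right) + 3\right) = 4 + \left(3 + N + g\right) = 7 + N + g$)
$V = 13$ ($V = 7 + 4 + 2 = 13$)
$122 \left(l{\left(1 \right)} + V\right) = 122 \left(0 + 13\right) = 122 \cdot 13 = 1586$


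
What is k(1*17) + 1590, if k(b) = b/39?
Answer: 62027/39 ≈ 1590.4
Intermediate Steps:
k(b) = b/39 (k(b) = b*(1/39) = b/39)
k(1*17) + 1590 = (1*17)/39 + 1590 = (1/39)*17 + 1590 = 17/39 + 1590 = 62027/39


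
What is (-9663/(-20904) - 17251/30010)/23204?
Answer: -11771379/2426090507360 ≈ -4.8520e-6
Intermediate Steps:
(-9663/(-20904) - 17251/30010)/23204 = (-9663*(-1/20904) - 17251*1/30010)*(1/23204) = (3221/6968 - 17251/30010)*(1/23204) = -11771379/104554840*1/23204 = -11771379/2426090507360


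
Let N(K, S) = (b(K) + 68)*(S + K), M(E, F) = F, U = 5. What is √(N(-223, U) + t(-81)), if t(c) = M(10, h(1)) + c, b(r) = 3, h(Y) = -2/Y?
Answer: 3*I*√1729 ≈ 124.74*I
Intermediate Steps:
N(K, S) = 71*K + 71*S (N(K, S) = (3 + 68)*(S + K) = 71*(K + S) = 71*K + 71*S)
t(c) = -2 + c (t(c) = -2/1 + c = -2*1 + c = -2 + c)
√(N(-223, U) + t(-81)) = √((71*(-223) + 71*5) + (-2 - 81)) = √((-15833 + 355) - 83) = √(-15478 - 83) = √(-15561) = 3*I*√1729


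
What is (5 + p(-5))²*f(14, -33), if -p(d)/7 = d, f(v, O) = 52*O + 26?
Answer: -2704000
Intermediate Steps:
f(v, O) = 26 + 52*O
p(d) = -7*d
(5 + p(-5))²*f(14, -33) = (5 - 7*(-5))²*(26 + 52*(-33)) = (5 + 35)²*(26 - 1716) = 40²*(-1690) = 1600*(-1690) = -2704000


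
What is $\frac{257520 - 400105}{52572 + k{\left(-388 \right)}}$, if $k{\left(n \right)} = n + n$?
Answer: $- \frac{142585}{51796} \approx -2.7528$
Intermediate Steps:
$k{\left(n \right)} = 2 n$
$\frac{257520 - 400105}{52572 + k{\left(-388 \right)}} = \frac{257520 - 400105}{52572 + 2 \left(-388\right)} = - \frac{142585}{52572 - 776} = - \frac{142585}{51796}$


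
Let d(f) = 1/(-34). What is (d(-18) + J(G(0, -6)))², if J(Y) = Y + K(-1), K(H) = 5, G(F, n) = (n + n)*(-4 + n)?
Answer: 18054001/1156 ≈ 15618.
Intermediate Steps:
G(F, n) = 2*n*(-4 + n) (G(F, n) = (2*n)*(-4 + n) = 2*n*(-4 + n))
J(Y) = 5 + Y (J(Y) = Y + 5 = 5 + Y)
d(f) = -1/34
(d(-18) + J(G(0, -6)))² = (-1/34 + (5 + 2*(-6)*(-4 - 6)))² = (-1/34 + (5 + 2*(-6)*(-10)))² = (-1/34 + (5 + 120))² = (-1/34 + 125)² = (4249/34)² = 18054001/1156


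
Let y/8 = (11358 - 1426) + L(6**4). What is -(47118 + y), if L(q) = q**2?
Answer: -13563502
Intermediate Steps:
y = 13516384 (y = 8*((11358 - 1426) + (6**4)**2) = 8*(9932 + 1296**2) = 8*(9932 + 1679616) = 8*1689548 = 13516384)
-(47118 + y) = -(47118 + 13516384) = -1*13563502 = -13563502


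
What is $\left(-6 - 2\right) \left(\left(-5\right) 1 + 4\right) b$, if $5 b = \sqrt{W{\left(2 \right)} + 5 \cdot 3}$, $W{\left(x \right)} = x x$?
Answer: $\frac{8 \sqrt{19}}{5} \approx 6.9742$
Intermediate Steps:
$W{\left(x \right)} = x^{2}$
$b = \frac{\sqrt{19}}{5}$ ($b = \frac{\sqrt{2^{2} + 5 \cdot 3}}{5} = \frac{\sqrt{4 + 15}}{5} = \frac{\sqrt{19}}{5} \approx 0.87178$)
$\left(-6 - 2\right) \left(\left(-5\right) 1 + 4\right) b = \left(-6 - 2\right) \left(\left(-5\right) 1 + 4\right) \frac{\sqrt{19}}{5} = - 8 \left(-5 + 4\right) \frac{\sqrt{19}}{5} = \left(-8\right) \left(-1\right) \frac{\sqrt{19}}{5} = 8 \frac{\sqrt{19}}{5} = \frac{8 \sqrt{19}}{5}$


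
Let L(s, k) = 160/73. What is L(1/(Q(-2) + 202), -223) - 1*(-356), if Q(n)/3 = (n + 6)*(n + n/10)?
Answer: 26148/73 ≈ 358.19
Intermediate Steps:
Q(n) = 33*n*(6 + n)/10 (Q(n) = 3*((n + 6)*(n + n/10)) = 3*((6 + n)*(n + n*(1/10))) = 3*((6 + n)*(n + n/10)) = 3*((6 + n)*(11*n/10)) = 3*(11*n*(6 + n)/10) = 33*n*(6 + n)/10)
L(s, k) = 160/73 (L(s, k) = 160*(1/73) = 160/73)
L(1/(Q(-2) + 202), -223) - 1*(-356) = 160/73 - 1*(-356) = 160/73 + 356 = 26148/73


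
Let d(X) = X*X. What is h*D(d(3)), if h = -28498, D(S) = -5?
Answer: 142490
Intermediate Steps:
d(X) = X**2
h*D(d(3)) = -28498*(-5) = 142490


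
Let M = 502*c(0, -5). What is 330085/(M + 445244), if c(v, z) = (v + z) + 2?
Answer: 330085/443738 ≈ 0.74387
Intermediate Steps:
c(v, z) = 2 + v + z
M = -1506 (M = 502*(2 + 0 - 5) = 502*(-3) = -1506)
330085/(M + 445244) = 330085/(-1506 + 445244) = 330085/443738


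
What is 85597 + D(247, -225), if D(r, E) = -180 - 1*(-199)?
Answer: 85616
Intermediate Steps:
D(r, E) = 19 (D(r, E) = -180 + 199 = 19)
85597 + D(247, -225) = 85597 + 19 = 85616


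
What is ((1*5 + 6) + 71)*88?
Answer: 7216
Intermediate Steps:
((1*5 + 6) + 71)*88 = ((5 + 6) + 71)*88 = (11 + 71)*88 = 82*88 = 7216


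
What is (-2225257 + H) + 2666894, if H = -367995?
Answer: 73642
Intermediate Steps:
(-2225257 + H) + 2666894 = (-2225257 - 367995) + 2666894 = -2593252 + 2666894 = 73642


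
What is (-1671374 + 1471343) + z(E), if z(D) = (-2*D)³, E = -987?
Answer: 7691838393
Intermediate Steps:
z(D) = -8*D³
(-1671374 + 1471343) + z(E) = (-1671374 + 1471343) - 8*(-987)³ = -200031 - 8*(-961504803) = -200031 + 7692038424 = 7691838393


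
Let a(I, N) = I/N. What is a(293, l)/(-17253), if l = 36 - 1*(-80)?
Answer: -293/2001348 ≈ -0.00014640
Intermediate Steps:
l = 116 (l = 36 + 80 = 116)
a(293, l)/(-17253) = (293/116)/(-17253) = (293*(1/116))*(-1/17253) = (293/116)*(-1/17253) = -293/2001348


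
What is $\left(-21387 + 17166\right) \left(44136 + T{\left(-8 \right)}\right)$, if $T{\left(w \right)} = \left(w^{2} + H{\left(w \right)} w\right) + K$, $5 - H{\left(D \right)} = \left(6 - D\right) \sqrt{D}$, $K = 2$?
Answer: $-186407802 - 945504 i \sqrt{2} \approx -1.8641 \cdot 10^{8} - 1.3371 \cdot 10^{6} i$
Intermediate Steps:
$H{\left(D \right)} = 5 - \sqrt{D} \left(6 - D\right)$ ($H{\left(D \right)} = 5 - \left(6 - D\right) \sqrt{D} = 5 - \sqrt{D} \left(6 - D\right)$)
$T{\left(w \right)} = 2 + w^{2} + w \left(5 + w^{\frac{3}{2}} - 6 \sqrt{w}\right)$ ($T{\left(w \right)} = \left(w^{2} + \left(5 + w^{\frac{3}{2}} - 6 \sqrt{w}\right) w\right) + 2 = \left(w^{2} + w \left(5 + w^{\frac{3}{2}} - 6 \sqrt{w}\right)\right) + 2 = 2 + w^{2} + w \left(5 + w^{\frac{3}{2}} - 6 \sqrt{w}\right)$)
$\left(-21387 + 17166\right) \left(44136 + T{\left(-8 \right)}\right) = \left(-21387 + 17166\right) \left(44136 + \left(2 + \left(-8\right)^{2} - 8 \left(5 + \left(-8\right)^{\frac{3}{2}} - 6 \sqrt{-8}\right)\right)\right) = - 4221 \left(44136 + \left(2 + 64 - 8 \left(5 - 16 i \sqrt{2} - 6 \cdot 2 i \sqrt{2}\right)\right)\right) = - 4221 \left(44136 + \left(2 + 64 - 8 \left(5 - 16 i \sqrt{2} - 12 i \sqrt{2}\right)\right)\right) = - 4221 \left(44136 + \left(2 + 64 - 8 \left(5 - 28 i \sqrt{2}\right)\right)\right) = - 4221 \left(44136 + \left(2 + 64 - \left(40 - 224 i \sqrt{2}\right)\right)\right) = - 4221 \left(44136 + \left(26 + 224 i \sqrt{2}\right)\right) = - 4221 \left(44162 + 224 i \sqrt{2}\right) = -186407802 - 945504 i \sqrt{2}$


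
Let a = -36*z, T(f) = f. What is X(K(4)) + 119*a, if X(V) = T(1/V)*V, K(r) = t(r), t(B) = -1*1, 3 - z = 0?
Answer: -12851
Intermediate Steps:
z = 3 (z = 3 - 1*0 = 3 + 0 = 3)
a = -108 (a = -36*3 = -108)
t(B) = -1
K(r) = -1
X(V) = 1 (X(V) = V/V = 1)
X(K(4)) + 119*a = 1 + 119*(-108) = 1 - 12852 = -12851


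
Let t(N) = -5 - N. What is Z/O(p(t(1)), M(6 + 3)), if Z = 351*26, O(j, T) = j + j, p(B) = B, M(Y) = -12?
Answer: -1521/2 ≈ -760.50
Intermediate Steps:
O(j, T) = 2*j
Z = 9126
Z/O(p(t(1)), M(6 + 3)) = 9126/((2*(-5 - 1*1))) = 9126/((2*(-5 - 1))) = 9126/((2*(-6))) = 9126/(-12) = 9126*(-1/12) = -1521/2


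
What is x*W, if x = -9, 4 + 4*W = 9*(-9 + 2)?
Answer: 603/4 ≈ 150.75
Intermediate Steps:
W = -67/4 (W = -1 + (9*(-9 + 2))/4 = -1 + (9*(-7))/4 = -1 + (¼)*(-63) = -1 - 63/4 = -67/4 ≈ -16.750)
x*W = -9*(-67/4) = 603/4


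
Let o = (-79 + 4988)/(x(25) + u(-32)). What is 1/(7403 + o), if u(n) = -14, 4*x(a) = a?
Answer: 31/209857 ≈ 0.00014772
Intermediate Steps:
x(a) = a/4
o = -19636/31 (o = (-79 + 4988)/((1/4)*25 - 14) = 4909/(25/4 - 14) = 4909/(-31/4) = 4909*(-4/31) = -19636/31 ≈ -633.42)
1/(7403 + o) = 1/(7403 - 19636/31) = 1/(209857/31) = 31/209857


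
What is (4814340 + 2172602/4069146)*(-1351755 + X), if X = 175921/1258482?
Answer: -16663070466916272938465669/2560473498186 ≈ -6.5078e+12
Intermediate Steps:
X = 175921/1258482 (X = 175921*(1/1258482) = 175921/1258482 ≈ 0.13979)
(4814340 + 2172602/4069146)*(-1351755 + X) = (4814340 + 2172602/4069146)*(-1351755 + 175921/1258482) = (4814340 + 2172602*(1/4069146))*(-1701159159989/1258482) = (4814340 + 1086301/2034573)*(-1701159159989/1258482) = (9795127263121/2034573)*(-1701159159989/1258482) = -16663070466916272938465669/2560473498186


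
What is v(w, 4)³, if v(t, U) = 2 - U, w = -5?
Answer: -8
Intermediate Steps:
v(w, 4)³ = (2 - 1*4)³ = (2 - 4)³ = (-2)³ = -8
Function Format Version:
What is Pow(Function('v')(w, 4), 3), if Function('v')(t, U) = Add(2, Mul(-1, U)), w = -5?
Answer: -8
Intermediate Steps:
Pow(Function('v')(w, 4), 3) = Pow(Add(2, Mul(-1, 4)), 3) = Pow(Add(2, -4), 3) = Pow(-2, 3) = -8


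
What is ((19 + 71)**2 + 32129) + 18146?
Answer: 58375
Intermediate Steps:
((19 + 71)**2 + 32129) + 18146 = (90**2 + 32129) + 18146 = (8100 + 32129) + 18146 = 40229 + 18146 = 58375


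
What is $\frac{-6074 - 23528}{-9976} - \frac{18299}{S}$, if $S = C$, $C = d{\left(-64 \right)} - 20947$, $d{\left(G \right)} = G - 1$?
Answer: $\frac{50284253}{13100982} \approx 3.8382$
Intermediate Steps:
$d{\left(G \right)} = -1 + G$ ($d{\left(G \right)} = G - 1 = -1 + G$)
$C = -21012$ ($C = \left(-1 - 64\right) - 20947 = -65 - 20947 = -21012$)
$S = -21012$
$\frac{-6074 - 23528}{-9976} - \frac{18299}{S} = \frac{-6074 - 23528}{-9976} - \frac{18299}{-21012} = \left(-29602\right) \left(- \frac{1}{9976}\right) - - \frac{18299}{21012} = \frac{14801}{4988} + \frac{18299}{21012} = \frac{50284253}{13100982}$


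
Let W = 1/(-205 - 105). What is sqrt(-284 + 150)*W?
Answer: -I*sqrt(134)/310 ≈ -0.037341*I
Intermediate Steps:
W = -1/310 (W = 1/(-310) = -1/310 ≈ -0.0032258)
sqrt(-284 + 150)*W = sqrt(-284 + 150)*(-1/310) = sqrt(-134)*(-1/310) = (I*sqrt(134))*(-1/310) = -I*sqrt(134)/310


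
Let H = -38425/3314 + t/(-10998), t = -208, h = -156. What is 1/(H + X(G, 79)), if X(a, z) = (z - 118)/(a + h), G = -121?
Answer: -388304694/4440280793 ≈ -0.087451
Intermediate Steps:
X(a, z) = (-118 + z)/(-156 + a) (X(a, z) = (z - 118)/(a - 156) = (-118 + z)/(-156 + a))
H = -16227263/1401822 (H = -38425/3314 - 208/(-10998) = -38425*1/3314 - 208*(-1/10998) = -38425/3314 + 8/423 = -16227263/1401822 ≈ -11.576)
1/(H + X(G, 79)) = 1/(-16227263/1401822 + (-118 + 79)/(-156 - 121)) = 1/(-16227263/1401822 - 39/(-277)) = 1/(-16227263/1401822 - 1/277*(-39)) = 1/(-16227263/1401822 + 39/277) = 1/(-4440280793/388304694) = -388304694/4440280793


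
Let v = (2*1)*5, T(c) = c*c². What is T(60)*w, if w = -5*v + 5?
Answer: -9720000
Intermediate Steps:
T(c) = c³
v = 10 (v = 2*5 = 10)
w = -45 (w = -5*10 + 5 = -50 + 5 = -45)
T(60)*w = 60³*(-45) = 216000*(-45) = -9720000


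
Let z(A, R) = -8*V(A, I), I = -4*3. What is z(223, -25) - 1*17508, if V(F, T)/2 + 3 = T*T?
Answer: -19764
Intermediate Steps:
I = -12
V(F, T) = -6 + 2*T² (V(F, T) = -6 + 2*(T*T) = -6 + 2*T²)
z(A, R) = -2256 (z(A, R) = -8*(-6 + 2*(-12)²) = -8*(-6 + 2*144) = -8*(-6 + 288) = -8*282 = -2256)
z(223, -25) - 1*17508 = -2256 - 1*17508 = -2256 - 17508 = -19764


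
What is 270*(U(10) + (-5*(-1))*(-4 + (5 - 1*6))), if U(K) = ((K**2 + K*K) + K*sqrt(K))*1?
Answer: 47250 + 2700*sqrt(10) ≈ 55788.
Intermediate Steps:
U(K) = K**(3/2) + 2*K**2 (U(K) = ((K**2 + K**2) + K**(3/2))*1 = (2*K**2 + K**(3/2))*1 = (K**(3/2) + 2*K**2)*1 = K**(3/2) + 2*K**2)
270*(U(10) + (-5*(-1))*(-4 + (5 - 1*6))) = 270*((10**(3/2) + 2*10**2) + (-5*(-1))*(-4 + (5 - 1*6))) = 270*((10*sqrt(10) + 2*100) + 5*(-4 + (5 - 6))) = 270*((10*sqrt(10) + 200) + 5*(-4 - 1)) = 270*((200 + 10*sqrt(10)) + 5*(-5)) = 270*((200 + 10*sqrt(10)) - 25) = 270*(175 + 10*sqrt(10)) = 47250 + 2700*sqrt(10)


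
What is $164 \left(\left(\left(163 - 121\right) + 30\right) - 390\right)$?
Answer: $-52152$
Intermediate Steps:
$164 \left(\left(\left(163 - 121\right) + 30\right) - 390\right) = 164 \left(\left(42 + 30\right) - 390\right) = 164 \left(72 - 390\right) = 164 \left(-318\right) = -52152$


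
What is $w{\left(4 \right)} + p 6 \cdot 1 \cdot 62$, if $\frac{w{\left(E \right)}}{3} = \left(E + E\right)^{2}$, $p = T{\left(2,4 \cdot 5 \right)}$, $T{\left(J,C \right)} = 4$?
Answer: $1680$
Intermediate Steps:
$p = 4$
$w{\left(E \right)} = 12 E^{2}$ ($w{\left(E \right)} = 3 \left(E + E\right)^{2} = 3 \left(2 E\right)^{2} = 3 \cdot 4 E^{2} = 12 E^{2}$)
$w{\left(4 \right)} + p 6 \cdot 1 \cdot 62 = 12 \cdot 4^{2} + 4 \cdot 6 \cdot 1 \cdot 62 = 12 \cdot 16 + 24 \cdot 1 \cdot 62 = 192 + 24 \cdot 62 = 192 + 1488 = 1680$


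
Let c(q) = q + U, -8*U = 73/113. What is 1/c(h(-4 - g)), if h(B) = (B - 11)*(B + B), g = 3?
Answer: 904/227735 ≈ 0.0039695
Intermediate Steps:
U = -73/904 (U = -73/(8*113) = -1/8*73/113 = -73/904 ≈ -0.080752)
h(B) = 2*B*(-11 + B) (h(B) = (-11 + B)*(2*B) = 2*B*(-11 + B))
c(q) = -73/904 + q (c(q) = q - 73/904 = -73/904 + q)
1/c(h(-4 - g)) = 1/(-73/904 + 2*(-4 - 1*3)*(-11 + (-4 - 1*3))) = 1/(-73/904 + 2*(-4 - 3)*(-11 + (-4 - 3))) = 1/(-73/904 + 2*(-7)*(-11 - 7)) = 1/(-73/904 + 2*(-7)*(-18)) = 1/(-73/904 + 252) = 1/(227735/904) = 904/227735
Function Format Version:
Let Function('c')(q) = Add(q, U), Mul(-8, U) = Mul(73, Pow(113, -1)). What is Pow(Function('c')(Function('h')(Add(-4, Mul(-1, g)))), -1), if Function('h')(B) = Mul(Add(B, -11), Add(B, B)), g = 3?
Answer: Rational(904, 227735) ≈ 0.0039695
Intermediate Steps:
U = Rational(-73, 904) (U = Mul(Rational(-1, 8), Mul(73, Pow(113, -1))) = Mul(Rational(-1, 8), Mul(73, Rational(1, 113))) = Mul(Rational(-1, 8), Rational(73, 113)) = Rational(-73, 904) ≈ -0.080752)
Function('h')(B) = Mul(2, B, Add(-11, B)) (Function('h')(B) = Mul(Add(-11, B), Mul(2, B)) = Mul(2, B, Add(-11, B)))
Function('c')(q) = Add(Rational(-73, 904), q) (Function('c')(q) = Add(q, Rational(-73, 904)) = Add(Rational(-73, 904), q))
Pow(Function('c')(Function('h')(Add(-4, Mul(-1, g)))), -1) = Pow(Add(Rational(-73, 904), Mul(2, Add(-4, Mul(-1, 3)), Add(-11, Add(-4, Mul(-1, 3))))), -1) = Pow(Add(Rational(-73, 904), Mul(2, Add(-4, -3), Add(-11, Add(-4, -3)))), -1) = Pow(Add(Rational(-73, 904), Mul(2, -7, Add(-11, -7))), -1) = Pow(Add(Rational(-73, 904), Mul(2, -7, -18)), -1) = Pow(Add(Rational(-73, 904), 252), -1) = Pow(Rational(227735, 904), -1) = Rational(904, 227735)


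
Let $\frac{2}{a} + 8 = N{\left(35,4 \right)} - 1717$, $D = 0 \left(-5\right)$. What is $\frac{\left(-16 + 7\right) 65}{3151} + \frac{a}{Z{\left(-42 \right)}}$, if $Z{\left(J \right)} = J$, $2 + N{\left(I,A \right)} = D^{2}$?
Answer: $- \frac{21213044}{114277317} \approx -0.18563$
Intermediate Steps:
$D = 0$
$N{\left(I,A \right)} = -2$ ($N{\left(I,A \right)} = -2 + 0^{2} = -2 + 0 = -2$)
$a = - \frac{2}{1727}$ ($a = \frac{2}{-8 - 1719} = \frac{2}{-1727} = 2 \left(- \frac{1}{1727}\right) = - \frac{2}{1727} \approx -0.0011581$)
$\frac{\left(-16 + 7\right) 65}{3151} + \frac{a}{Z{\left(-42 \right)}} = \frac{\left(-16 + 7\right) 65}{3151} - \frac{2}{1727 \left(-42\right)} = \left(-9\right) 65 \cdot \frac{1}{3151} - - \frac{1}{36267} = \left(-585\right) \frac{1}{3151} + \frac{1}{36267} = - \frac{585}{3151} + \frac{1}{36267} = - \frac{21213044}{114277317}$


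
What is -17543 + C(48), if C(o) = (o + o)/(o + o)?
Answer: -17542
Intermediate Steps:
C(o) = 1 (C(o) = (2*o)/((2*o)) = (2*o)*(1/(2*o)) = 1)
-17543 + C(48) = -17543 + 1 = -17542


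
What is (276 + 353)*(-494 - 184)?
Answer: -426462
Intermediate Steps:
(276 + 353)*(-494 - 184) = 629*(-678) = -426462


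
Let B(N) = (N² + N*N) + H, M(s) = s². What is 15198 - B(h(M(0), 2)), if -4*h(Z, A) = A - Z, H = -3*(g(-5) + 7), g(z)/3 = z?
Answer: 30347/2 ≈ 15174.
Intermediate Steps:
g(z) = 3*z
H = 24 (H = -3*(3*(-5) + 7) = -3*(-15 + 7) = -3*(-8) = 24)
h(Z, A) = -A/4 + Z/4 (h(Z, A) = -(A - Z)/4 = -A/4 + Z/4)
B(N) = 24 + 2*N² (B(N) = (N² + N*N) + 24 = (N² + N²) + 24 = 2*N² + 24 = 24 + 2*N²)
15198 - B(h(M(0), 2)) = 15198 - (24 + 2*(-¼*2 + (¼)*0²)²) = 15198 - (24 + 2*(-½ + (¼)*0)²) = 15198 - (24 + 2*(-½ + 0)²) = 15198 - (24 + 2*(-½)²) = 15198 - (24 + 2*(¼)) = 15198 - (24 + ½) = 15198 - 1*49/2 = 15198 - 49/2 = 30347/2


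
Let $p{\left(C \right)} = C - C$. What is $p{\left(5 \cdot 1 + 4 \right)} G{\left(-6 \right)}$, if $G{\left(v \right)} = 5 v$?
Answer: $0$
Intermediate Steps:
$p{\left(C \right)} = 0$
$p{\left(5 \cdot 1 + 4 \right)} G{\left(-6 \right)} = 0 \cdot 5 \left(-6\right) = 0 \left(-30\right) = 0$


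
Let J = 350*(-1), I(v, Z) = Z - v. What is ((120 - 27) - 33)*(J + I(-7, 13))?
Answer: -19800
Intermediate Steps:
J = -350
((120 - 27) - 33)*(J + I(-7, 13)) = ((120 - 27) - 33)*(-350 + (13 - 1*(-7))) = (93 - 33)*(-350 + (13 + 7)) = 60*(-350 + 20) = 60*(-330) = -19800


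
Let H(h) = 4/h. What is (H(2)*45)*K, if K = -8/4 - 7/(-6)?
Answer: -75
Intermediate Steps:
K = -5/6 (K = -8*1/4 - 7*(-1/6) = -2 + 7/6 = -5/6 ≈ -0.83333)
(H(2)*45)*K = ((4/2)*45)*(-5/6) = ((4*(1/2))*45)*(-5/6) = (2*45)*(-5/6) = 90*(-5/6) = -75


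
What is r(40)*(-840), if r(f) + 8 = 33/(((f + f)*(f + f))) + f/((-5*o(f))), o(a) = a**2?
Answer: 1075179/160 ≈ 6719.9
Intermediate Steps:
r(f) = -8 - 1/(5*f) + 33/(4*f**2) (r(f) = -8 + (33/(((f + f)*(f + f))) + f/((-5*f**2))) = -8 + (33/(((2*f)*(2*f))) + f*(-1/(5*f**2))) = -8 + (33/((4*f**2)) - 1/(5*f)) = -8 + (33*(1/(4*f**2)) - 1/(5*f)) = -8 + (33/(4*f**2) - 1/(5*f)) = -8 + (-1/(5*f) + 33/(4*f**2)) = -8 - 1/(5*f) + 33/(4*f**2))
r(40)*(-840) = (-8 - 1/5/40 + (33/4)/40**2)*(-840) = (-8 - 1/5*1/40 + (33/4)*(1/1600))*(-840) = (-8 - 1/200 + 33/6400)*(-840) = -51199/6400*(-840) = 1075179/160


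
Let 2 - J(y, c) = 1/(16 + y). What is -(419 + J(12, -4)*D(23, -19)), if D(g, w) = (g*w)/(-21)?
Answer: -270407/588 ≈ -459.88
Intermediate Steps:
J(y, c) = 2 - 1/(16 + y)
D(g, w) = -g*w/21 (D(g, w) = (g*w)*(-1/21) = -g*w/21)
-(419 + J(12, -4)*D(23, -19)) = -(419 + ((31 + 2*12)/(16 + 12))*(-1/21*23*(-19))) = -(419 + ((31 + 24)/28)*(437/21)) = -(419 + ((1/28)*55)*(437/21)) = -(419 + (55/28)*(437/21)) = -(419 + 24035/588) = -1*270407/588 = -270407/588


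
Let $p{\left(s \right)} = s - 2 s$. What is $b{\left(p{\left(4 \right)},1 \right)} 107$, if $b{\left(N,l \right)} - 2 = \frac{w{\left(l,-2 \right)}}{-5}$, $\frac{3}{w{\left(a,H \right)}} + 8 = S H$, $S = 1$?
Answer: $\frac{11021}{50} \approx 220.42$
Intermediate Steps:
$w{\left(a,H \right)} = \frac{3}{-8 + H}$ ($w{\left(a,H \right)} = \frac{3}{-8 + 1 H} = \frac{3}{-8 + H}$)
$p{\left(s \right)} = - s$
$b{\left(N,l \right)} = \frac{103}{50}$ ($b{\left(N,l \right)} = 2 + \frac{3 \frac{1}{-8 - 2}}{-5} = 2 + \frac{3}{-10} \left(- \frac{1}{5}\right) = 2 + 3 \left(- \frac{1}{10}\right) \left(- \frac{1}{5}\right) = 2 - - \frac{3}{50} = 2 + \frac{3}{50} = \frac{103}{50}$)
$b{\left(p{\left(4 \right)},1 \right)} 107 = \frac{103}{50} \cdot 107 = \frac{11021}{50}$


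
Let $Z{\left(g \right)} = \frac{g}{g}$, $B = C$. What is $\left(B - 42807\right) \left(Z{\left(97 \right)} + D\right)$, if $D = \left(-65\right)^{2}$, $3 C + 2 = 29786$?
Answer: $-138946654$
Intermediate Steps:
$C = 9928$ ($C = - \frac{2}{3} + \frac{1}{3} \cdot 29786 = - \frac{2}{3} + \frac{29786}{3} = 9928$)
$B = 9928$
$Z{\left(g \right)} = 1$
$D = 4225$
$\left(B - 42807\right) \left(Z{\left(97 \right)} + D\right) = \left(9928 - 42807\right) \left(1 + 4225\right) = \left(-32879\right) 4226 = -138946654$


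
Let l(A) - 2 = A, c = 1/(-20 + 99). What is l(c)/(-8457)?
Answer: -53/222701 ≈ -0.00023799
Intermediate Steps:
c = 1/79 ≈ 0.012658
l(A) = 2 + A
l(c)/(-8457) = (2 + 1/79)/(-8457) = (159/79)*(-1/8457) = -53/222701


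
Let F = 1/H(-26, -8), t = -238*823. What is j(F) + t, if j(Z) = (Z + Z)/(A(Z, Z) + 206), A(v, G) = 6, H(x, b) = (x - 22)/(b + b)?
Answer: -62287931/318 ≈ -1.9587e+5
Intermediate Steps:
H(x, b) = (-22 + x)/(2*b) (H(x, b) = (-22 + x)/((2*b)) = (-22 + x)*(1/(2*b)) = (-22 + x)/(2*b))
t = -195874
F = ⅓ (F = 1/((½)*(-22 - 26)/(-8)) = 1/((½)*(-⅛)*(-48)) = 1/3 = ⅓ ≈ 0.33333)
j(Z) = Z/106 (j(Z) = (Z + Z)/(6 + 206) = (2*Z)/212 = (2*Z)*(1/212) = Z/106)
j(F) + t = (1/106)*(⅓) - 195874 = 1/318 - 195874 = -62287931/318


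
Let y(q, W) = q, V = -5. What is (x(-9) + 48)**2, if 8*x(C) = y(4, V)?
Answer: 9409/4 ≈ 2352.3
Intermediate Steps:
x(C) = 1/2 (x(C) = (1/8)*4 = 1/2)
(x(-9) + 48)**2 = (1/2 + 48)**2 = (97/2)**2 = 9409/4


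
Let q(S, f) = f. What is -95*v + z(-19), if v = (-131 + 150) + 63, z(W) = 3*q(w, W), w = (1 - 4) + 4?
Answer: -7847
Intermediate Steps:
w = 1 (w = -3 + 4 = 1)
z(W) = 3*W
v = 82 (v = 19 + 63 = 82)
-95*v + z(-19) = -95*82 + 3*(-19) = -7790 - 57 = -7847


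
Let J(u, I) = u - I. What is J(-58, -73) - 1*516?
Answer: -501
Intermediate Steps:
J(-58, -73) - 1*516 = (-58 - 1*(-73)) - 1*516 = (-58 + 73) - 516 = 15 - 516 = -501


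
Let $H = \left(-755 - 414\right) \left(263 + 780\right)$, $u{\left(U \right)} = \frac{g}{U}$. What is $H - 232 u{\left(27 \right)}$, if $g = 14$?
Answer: $- \frac{32923457}{27} \approx -1.2194 \cdot 10^{6}$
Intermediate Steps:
$u{\left(U \right)} = \frac{14}{U}$
$H = -1219267$ ($H = \left(-1169\right) 1043 = -1219267$)
$H - 232 u{\left(27 \right)} = -1219267 - 232 \cdot \frac{14}{27} = -1219267 - 232 \cdot 14 \cdot \frac{1}{27} = -1219267 - \frac{3248}{27} = - \frac{32923457}{27}$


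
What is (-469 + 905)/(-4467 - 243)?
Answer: -218/2355 ≈ -0.092569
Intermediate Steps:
(-469 + 905)/(-4467 - 243) = 436/(-4710) = 436*(-1/4710) = -218/2355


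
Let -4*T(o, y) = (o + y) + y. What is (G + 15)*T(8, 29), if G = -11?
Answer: -66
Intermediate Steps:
T(o, y) = -y/2 - o/4 (T(o, y) = -((o + y) + y)/4 = -(o + 2*y)/4 = -y/2 - o/4)
(G + 15)*T(8, 29) = (-11 + 15)*(-½*29 - ¼*8) = 4*(-29/2 - 2) = 4*(-33/2) = -66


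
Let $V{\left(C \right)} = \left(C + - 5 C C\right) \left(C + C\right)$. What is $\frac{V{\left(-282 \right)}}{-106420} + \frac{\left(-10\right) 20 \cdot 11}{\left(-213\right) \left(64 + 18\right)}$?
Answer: $- \frac{28819326818}{13667145} \approx -2108.7$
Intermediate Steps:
$V{\left(C \right)} = 2 C \left(C - 5 C^{2}\right)$ ($V{\left(C \right)} = \left(C - 5 C^{2}\right) 2 C = 2 C \left(C - 5 C^{2}\right)$)
$\frac{V{\left(-282 \right)}}{-106420} + \frac{\left(-10\right) 20 \cdot 11}{\left(-213\right) \left(64 + 18\right)} = \frac{\left(-282\right)^{2} \left(2 - -2820\right)}{-106420} + \frac{\left(-10\right) 20 \cdot 11}{\left(-213\right) \left(64 + 18\right)} = 79524 \left(2 + 2820\right) \left(- \frac{1}{106420}\right) + \frac{\left(-200\right) 11}{\left(-213\right) 82} = 79524 \cdot 2822 \left(- \frac{1}{106420}\right) - \frac{2200}{-17466} = 224416728 \left(- \frac{1}{106420}\right) - - \frac{1100}{8733} = - \frac{3300246}{1565} + \frac{1100}{8733} = - \frac{28819326818}{13667145}$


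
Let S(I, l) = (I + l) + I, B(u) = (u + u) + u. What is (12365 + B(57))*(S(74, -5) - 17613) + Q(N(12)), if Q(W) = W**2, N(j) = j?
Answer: -219003776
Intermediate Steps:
B(u) = 3*u (B(u) = 2*u + u = 3*u)
S(I, l) = l + 2*I
(12365 + B(57))*(S(74, -5) - 17613) + Q(N(12)) = (12365 + 3*57)*((-5 + 2*74) - 17613) + 12**2 = (12365 + 171)*((-5 + 148) - 17613) + 144 = 12536*(143 - 17613) + 144 = 12536*(-17470) + 144 = -219003920 + 144 = -219003776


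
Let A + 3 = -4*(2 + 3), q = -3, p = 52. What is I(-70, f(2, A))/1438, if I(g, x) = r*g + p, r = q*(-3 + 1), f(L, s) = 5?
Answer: -184/719 ≈ -0.25591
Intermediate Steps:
A = -23 (A = -3 - 4*(2 + 3) = -3 - 4*5 = -3 - 20 = -23)
r = 6 (r = -3*(-3 + 1) = -3*(-2) = 6)
I(g, x) = 52 + 6*g (I(g, x) = 6*g + 52 = 52 + 6*g)
I(-70, f(2, A))/1438 = (52 + 6*(-70))/1438 = (52 - 420)*(1/1438) = -368*1/1438 = -184/719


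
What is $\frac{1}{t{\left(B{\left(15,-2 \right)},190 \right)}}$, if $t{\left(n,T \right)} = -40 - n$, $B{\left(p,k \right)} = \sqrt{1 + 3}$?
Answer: $- \frac{1}{42} \approx -0.02381$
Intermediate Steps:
$B{\left(p,k \right)} = 2$ ($B{\left(p,k \right)} = \sqrt{4} = 2$)
$\frac{1}{t{\left(B{\left(15,-2 \right)},190 \right)}} = \frac{1}{-40 - 2} = \frac{1}{-42} = - \frac{1}{42}$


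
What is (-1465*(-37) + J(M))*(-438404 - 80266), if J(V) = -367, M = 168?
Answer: -27924155460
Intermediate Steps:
(-1465*(-37) + J(M))*(-438404 - 80266) = (-1465*(-37) - 367)*(-438404 - 80266) = (54205 - 367)*(-518670) = 53838*(-518670) = -27924155460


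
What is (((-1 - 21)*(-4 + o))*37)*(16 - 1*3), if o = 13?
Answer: -95238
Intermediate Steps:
(((-1 - 21)*(-4 + o))*37)*(16 - 1*3) = (((-1 - 21)*(-4 + 13))*37)*(16 - 1*3) = (-22*9*37)*(16 - 3) = -198*37*13 = -7326*13 = -95238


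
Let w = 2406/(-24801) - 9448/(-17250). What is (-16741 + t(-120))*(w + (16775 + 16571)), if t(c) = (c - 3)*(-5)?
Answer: -38342754816459808/71302875 ≈ -5.3774e+8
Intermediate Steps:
w = 32136058/71302875 (w = 2406*(-1/24801) - 9448*(-1/17250) = -802/8267 + 4724/8625 = 32136058/71302875 ≈ 0.45070)
t(c) = 15 - 5*c (t(c) = (-3 + c)*(-5) = 15 - 5*c)
(-16741 + t(-120))*(w + (16775 + 16571)) = (-16741 + (15 - 5*(-120)))*(32136058/71302875 + (16775 + 16571)) = (-16741 + (15 + 600))*(32136058/71302875 + 33346) = (-16741 + 615)*(2377697805808/71302875) = -16126*2377697805808/71302875 = -38342754816459808/71302875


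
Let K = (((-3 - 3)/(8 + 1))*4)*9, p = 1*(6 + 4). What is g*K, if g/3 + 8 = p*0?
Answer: 576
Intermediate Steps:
p = 10 (p = 1*10 = 10)
g = -24 (g = -24 + 3*(10*0) = -24 + 3*0 = -24 + 0 = -24)
K = -24 (K = (-6/9*4)*9 = (-6*1/9*4)*9 = -2/3*4*9 = -8/3*9 = -24)
g*K = -24*(-24) = 576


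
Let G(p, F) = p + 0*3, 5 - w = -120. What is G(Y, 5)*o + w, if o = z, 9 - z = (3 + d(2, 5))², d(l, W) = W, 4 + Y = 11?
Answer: -260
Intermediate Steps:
Y = 7 (Y = -4 + 11 = 7)
w = 125 (w = 5 - 1*(-120) = 5 + 120 = 125)
z = -55 (z = 9 - (3 + 5)² = 9 - 1*8² = 9 - 1*64 = 9 - 64 = -55)
o = -55
G(p, F) = p (G(p, F) = p + 0 = p)
G(Y, 5)*o + w = 7*(-55) + 125 = -385 + 125 = -260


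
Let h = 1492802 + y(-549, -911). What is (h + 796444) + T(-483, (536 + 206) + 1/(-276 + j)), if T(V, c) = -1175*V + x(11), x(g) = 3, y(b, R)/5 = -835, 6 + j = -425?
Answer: 2852599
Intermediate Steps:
j = -431 (j = -6 - 425 = -431)
y(b, R) = -4175 (y(b, R) = 5*(-835) = -4175)
h = 1488627 (h = 1492802 - 4175 = 1488627)
T(V, c) = 3 - 1175*V (T(V, c) = -1175*V + 3 = 3 - 1175*V)
(h + 796444) + T(-483, (536 + 206) + 1/(-276 + j)) = (1488627 + 796444) + (3 - 1175*(-483)) = 2285071 + (3 + 567525) = 2285071 + 567528 = 2852599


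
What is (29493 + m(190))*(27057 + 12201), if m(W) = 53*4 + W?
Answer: 1173617910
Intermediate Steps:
m(W) = 212 + W
(29493 + m(190))*(27057 + 12201) = (29493 + (212 + 190))*(27057 + 12201) = (29493 + 402)*39258 = 29895*39258 = 1173617910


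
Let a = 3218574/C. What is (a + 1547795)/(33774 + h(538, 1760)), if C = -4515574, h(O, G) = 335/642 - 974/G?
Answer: 987151732460377440/21540350478757691 ≈ 45.828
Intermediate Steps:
h(O, G) = 335/642 - 974/G (h(O, G) = 335*(1/642) - 974/G = 335/642 - 974/G)
a = -1609287/2257787 (a = 3218574/(-4515574) = 3218574*(-1/4515574) = -1609287/2257787 ≈ -0.71277)
(a + 1547795)/(33774 + h(538, 1760)) = (-1609287/2257787 + 1547795)/(33774 + (335/642 - 974/1760)) = 3494589820378/(2257787*(33774 + (335/642 - 974*1/1760))) = 3494589820378/(2257787*(33774 + (335/642 - 487/880))) = 3494589820378/(2257787*(33774 - 8927/282480)) = 3494589820378/(2257787*(9540470593/282480)) = (3494589820378/2257787)*(282480/9540470593) = 987151732460377440/21540350478757691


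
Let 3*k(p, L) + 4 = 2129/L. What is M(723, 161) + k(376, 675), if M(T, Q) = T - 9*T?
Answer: -11713171/2025 ≈ -5784.3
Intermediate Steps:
k(p, L) = -4/3 + 2129/(3*L) (k(p, L) = -4/3 + (2129/L)/3 = -4/3 + 2129/(3*L))
M(T, Q) = -8*T
M(723, 161) + k(376, 675) = -8*723 + (1/3)*(2129 - 4*675)/675 = -5784 + (1/3)*(1/675)*(2129 - 2700) = -5784 + (1/3)*(1/675)*(-571) = -5784 - 571/2025 = -11713171/2025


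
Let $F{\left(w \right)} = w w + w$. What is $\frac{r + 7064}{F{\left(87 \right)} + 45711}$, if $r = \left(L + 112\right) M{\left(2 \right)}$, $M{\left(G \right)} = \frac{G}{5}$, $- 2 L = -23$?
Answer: $\frac{35567}{266835} \approx 0.13329$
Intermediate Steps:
$L = \frac{23}{2}$ ($L = \left(- \frac{1}{2}\right) \left(-23\right) = \frac{23}{2} \approx 11.5$)
$M{\left(G \right)} = \frac{G}{5}$ ($M{\left(G \right)} = G \frac{1}{5} = \frac{G}{5}$)
$F{\left(w \right)} = w + w^{2}$ ($F{\left(w \right)} = w^{2} + w = w + w^{2}$)
$r = \frac{247}{5}$ ($r = \left(\frac{23}{2} + 112\right) \frac{1}{5} \cdot 2 = \frac{247}{2} \cdot \frac{2}{5} = \frac{247}{5} \approx 49.4$)
$\frac{r + 7064}{F{\left(87 \right)} + 45711} = \frac{\frac{247}{5} + 7064}{87 \left(1 + 87\right) + 45711} = \frac{35567}{5 \left(87 \cdot 88 + 45711\right)} = \frac{35567}{5 \left(7656 + 45711\right)} = \frac{35567}{5 \cdot 53367} = \frac{35567}{5} \cdot \frac{1}{53367} = \frac{35567}{266835}$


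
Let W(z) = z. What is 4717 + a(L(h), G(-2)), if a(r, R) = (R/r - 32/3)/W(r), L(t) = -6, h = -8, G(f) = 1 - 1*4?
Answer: 169873/36 ≈ 4718.7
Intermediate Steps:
G(f) = -3 (G(f) = 1 - 4 = -3)
a(r, R) = (-32/3 + R/r)/r (a(r, R) = (R/r - 32/3)/r = (-32/3 + R/r)/r)
4717 + a(L(h), G(-2)) = 4717 + (-3 - 32/3*(-6))/(-6)**2 = 4717 + (-3 + 64)/36 = 4717 + (1/36)*61 = 4717 + 61/36 = 169873/36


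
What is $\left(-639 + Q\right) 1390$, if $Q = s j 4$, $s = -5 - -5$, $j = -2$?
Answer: $-888210$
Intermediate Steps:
$s = 0$ ($s = -5 + 5 = 0$)
$Q = 0$ ($Q = 0 \left(-2\right) 4 = 0 \cdot 4 = 0$)
$\left(-639 + Q\right) 1390 = \left(-639 + 0\right) 1390 = \left(-639\right) 1390 = -888210$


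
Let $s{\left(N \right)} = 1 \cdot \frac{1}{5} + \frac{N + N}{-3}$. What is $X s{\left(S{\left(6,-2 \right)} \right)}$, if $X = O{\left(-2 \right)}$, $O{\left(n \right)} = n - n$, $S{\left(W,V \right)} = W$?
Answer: $0$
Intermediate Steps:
$s{\left(N \right)} = \frac{1}{5} - \frac{2 N}{3}$ ($s{\left(N \right)} = 1 \cdot \frac{1}{5} + 2 N \left(- \frac{1}{3}\right) = \frac{1}{5} - \frac{2 N}{3}$)
$O{\left(n \right)} = 0$
$X = 0$
$X s{\left(S{\left(6,-2 \right)} \right)} = 0 \left(\frac{1}{5} - 4\right) = 0 \left(- \frac{19}{5}\right) = 0$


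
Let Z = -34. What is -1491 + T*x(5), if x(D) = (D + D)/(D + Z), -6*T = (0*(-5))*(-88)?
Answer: -1491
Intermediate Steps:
T = 0 (T = -0*(-5)*(-88)/6 = -0*(-88) = -⅙*0 = 0)
x(D) = 2*D/(-34 + D) (x(D) = (D + D)/(D - 34) = (2*D)/(-34 + D) = 2*D/(-34 + D))
-1491 + T*x(5) = -1491 + 0*(2*5/(-34 + 5)) = -1491 + 0*(2*5/(-29)) = -1491 + 0*(2*5*(-1/29)) = -1491 + 0*(-10/29) = -1491 + 0 = -1491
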